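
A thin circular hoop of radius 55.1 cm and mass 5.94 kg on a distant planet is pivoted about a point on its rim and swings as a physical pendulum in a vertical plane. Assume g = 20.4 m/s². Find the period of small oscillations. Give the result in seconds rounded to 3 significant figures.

1.46 s

I_cm = mr² = 1.803 kg·m². The pivot is at distance d = 0.551 m from the centre of mass.
By the parallel-axis theorem, I = I_cm + md² = 1.803 + 1.803 = 3.607 kg·m².
T = 2π√(I/(mgd)) = 2π√(3.607/(5.94 × 20.4 × 0.551)) = 1.46 s.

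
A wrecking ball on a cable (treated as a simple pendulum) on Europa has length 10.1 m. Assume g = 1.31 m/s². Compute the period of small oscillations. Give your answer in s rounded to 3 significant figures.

17.4 s

T = 2π√(L/g) = 2π√(10.1/1.31) = 2π × 2.777 = 17.4 s.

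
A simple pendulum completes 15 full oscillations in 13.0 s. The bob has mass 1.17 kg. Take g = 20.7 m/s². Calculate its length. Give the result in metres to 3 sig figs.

0.394 m

T = 13.0/15 = 0.8667 s.
From T = 2π√(L/g), L = gT²/(4π²) = 20.7 × 0.8667²/(4π²) = 0.394 m.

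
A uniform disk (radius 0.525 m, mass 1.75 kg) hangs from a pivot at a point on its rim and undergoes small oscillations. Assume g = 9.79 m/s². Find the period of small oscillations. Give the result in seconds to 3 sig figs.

1.78 s

I_cm = ½mr² = 0.2412 kg·m². The pivot is at distance d = 0.525 m from the centre of mass.
By the parallel-axis theorem, I = I_cm + md² = 0.2412 + 0.4823 = 0.7235 kg·m².
T = 2π√(I/(mgd)) = 2π√(0.7235/(1.75 × 9.79 × 0.525)) = 1.78 s.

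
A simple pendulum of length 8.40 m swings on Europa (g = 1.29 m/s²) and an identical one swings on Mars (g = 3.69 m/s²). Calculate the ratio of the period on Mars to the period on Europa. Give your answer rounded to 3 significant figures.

0.591

T ∝ 1/√g, so T₂/T₁ = √(g₁/g₂) = √(1.29/3.69) = 0.591.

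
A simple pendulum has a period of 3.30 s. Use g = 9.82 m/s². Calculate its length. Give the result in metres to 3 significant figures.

From T = 2π√(L/g), L = gT²/(4π²) = 9.82 × 3.300²/(4π²) = 2.71 m.

2.71 m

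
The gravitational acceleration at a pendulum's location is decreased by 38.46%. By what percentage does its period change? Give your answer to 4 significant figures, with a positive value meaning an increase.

T ∝ 1/√g, so T'/T = 1/√(0.61540) = 1.2747.
Percentage change in T = (1.2747 − 1) × 100% = 27.47%.

27.47%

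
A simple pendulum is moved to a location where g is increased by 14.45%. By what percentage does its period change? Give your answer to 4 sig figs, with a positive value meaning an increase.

T ∝ 1/√g, so T'/T = 1/√(1.1445) = 0.93474.
Percentage change in T = (0.93474 − 1) × 100% = -6.526%.

-6.526%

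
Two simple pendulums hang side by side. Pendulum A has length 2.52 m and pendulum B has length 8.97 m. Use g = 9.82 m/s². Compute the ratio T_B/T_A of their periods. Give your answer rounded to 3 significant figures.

1.89

T ∝ √L, so T_B/T_A = √(L_B/L_A) = √(8.97/2.52) = 1.89.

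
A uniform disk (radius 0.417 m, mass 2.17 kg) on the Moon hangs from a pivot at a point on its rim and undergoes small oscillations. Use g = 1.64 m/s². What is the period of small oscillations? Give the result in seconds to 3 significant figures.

I_cm = ½mr² = 0.1887 kg·m². The pivot is at distance d = 0.417 m from the centre of mass.
By the parallel-axis theorem, I = I_cm + md² = 0.1887 + 0.3773 = 0.5660 kg·m².
T = 2π√(I/(mgd)) = 2π√(0.5660/(2.17 × 1.64 × 0.417)) = 3.88 s.

3.88 s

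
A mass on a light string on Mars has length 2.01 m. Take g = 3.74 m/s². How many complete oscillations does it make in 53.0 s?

T = 2π√(L/g) = 2π√(2.01/3.74) = 4.606 s.
Number of complete oscillations = ⌊53.0/4.606⌋ = ⌊11.51⌋ = 11.

11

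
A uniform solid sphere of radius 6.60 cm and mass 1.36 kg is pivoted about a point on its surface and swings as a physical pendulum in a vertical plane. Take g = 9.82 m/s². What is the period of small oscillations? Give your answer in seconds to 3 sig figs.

0.609 s

I_cm = (2/5)mr² = 0.002370 kg·m². The pivot is at distance d = 0.0660 m from the centre of mass.
By the parallel-axis theorem, I = I_cm + md² = 0.002370 + 0.005924 = 0.008294 kg·m².
T = 2π√(I/(mgd)) = 2π√(0.008294/(1.36 × 9.82 × 0.0660)) = 0.609 s.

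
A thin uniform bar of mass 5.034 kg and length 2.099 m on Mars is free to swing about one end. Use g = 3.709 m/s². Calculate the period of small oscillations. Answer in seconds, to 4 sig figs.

For a physical pendulum T = 2π√(I/(mgd)), with d = 1.0495 m from pivot to centre of mass.
I_cm = mL²/12 = 5.034 × 2.099²/12 = 1.8482 kg·m²; I = I_cm + md² = 1.8482 + 5.034 × 1.0495² = 7.3929 kg·m².
T = 2π√(7.3929/(5.034 × 3.709 × 1.0495)) = 3.859 s.

3.859 s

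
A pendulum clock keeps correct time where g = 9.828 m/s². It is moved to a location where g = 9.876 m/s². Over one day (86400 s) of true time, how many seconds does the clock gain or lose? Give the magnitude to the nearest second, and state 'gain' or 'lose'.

The clock's period scales as T ∝ 1/√g, so T'/T = √(9.828/9.876) = 0.997567.
In 86400 s of true time the clock registers 86400/0.997567 = 86610.7 s, so it gains 211 s.

gain 211 s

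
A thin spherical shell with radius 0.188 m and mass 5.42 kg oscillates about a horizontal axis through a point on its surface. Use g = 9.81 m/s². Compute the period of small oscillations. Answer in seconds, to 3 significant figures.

I_cm = (2/3)mr² = 0.1277 kg·m². The pivot is at distance d = 0.188 m from the centre of mass.
By the parallel-axis theorem, I = I_cm + md² = 0.1277 + 0.1916 = 0.3193 kg·m².
T = 2π√(I/(mgd)) = 2π√(0.3193/(5.42 × 9.81 × 0.188)) = 1.12 s.

1.12 s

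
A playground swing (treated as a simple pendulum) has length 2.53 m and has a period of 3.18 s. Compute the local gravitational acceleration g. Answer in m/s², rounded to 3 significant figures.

From T = 2π√(L/g), g = 4π²L/T² = 4π² × 2.53/3.180² = 9.88 m/s².

9.88 m/s²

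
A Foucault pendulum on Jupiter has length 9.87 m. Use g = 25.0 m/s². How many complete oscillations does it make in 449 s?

113

T = 2π√(L/g) = 2π√(9.87/25.0) = 3.948 s.
Number of complete oscillations = ⌊449/3.948⌋ = ⌊113.7⌋ = 113.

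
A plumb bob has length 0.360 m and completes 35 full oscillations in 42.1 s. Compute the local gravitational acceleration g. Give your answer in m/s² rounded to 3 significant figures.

T = 42.1/35 = 1.203 s.
From T = 2π√(L/g), g = 4π²L/T² = 4π² × 0.360/1.203² = 9.82 m/s².

9.82 m/s²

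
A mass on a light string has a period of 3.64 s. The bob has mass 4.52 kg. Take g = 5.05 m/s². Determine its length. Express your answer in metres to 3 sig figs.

From T = 2π√(L/g), L = gT²/(4π²) = 5.05 × 3.640²/(4π²) = 1.69 m.

1.69 m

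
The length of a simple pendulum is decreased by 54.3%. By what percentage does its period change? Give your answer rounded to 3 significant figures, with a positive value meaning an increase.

T ∝ √L, so T'/T = √(0.4570) = 0.6760.
Percentage change in T = (0.6760 − 1) × 100% = -32.4%.

-32.4%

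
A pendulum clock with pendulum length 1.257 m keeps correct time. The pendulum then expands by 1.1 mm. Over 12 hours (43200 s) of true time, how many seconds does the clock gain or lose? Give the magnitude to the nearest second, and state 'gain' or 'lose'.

T ∝ √L, so T'/T = √(1.25810/1.257) = 1.00044.
In 43200 s of true time the clock registers 43200/1.00044 = 43181.1 s, so it loses 19 s.

lose 19 s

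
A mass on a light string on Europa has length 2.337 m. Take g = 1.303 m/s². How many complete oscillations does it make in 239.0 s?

T = 2π√(L/g) = 2π√(2.337/1.303) = 8.4147 s.
Number of complete oscillations = ⌊239.0/8.4147⌋ = ⌊28.403⌋ = 28.

28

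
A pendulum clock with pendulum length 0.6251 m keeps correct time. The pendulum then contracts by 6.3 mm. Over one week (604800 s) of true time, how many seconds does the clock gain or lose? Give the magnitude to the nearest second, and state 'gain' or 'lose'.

T ∝ √L, so T'/T = √(0.61880/0.6251) = 0.994948.
In 604800 s of true time the clock registers 604800/0.994948 = 607870.9 s, so it gains 3071 s.

gain 3071 s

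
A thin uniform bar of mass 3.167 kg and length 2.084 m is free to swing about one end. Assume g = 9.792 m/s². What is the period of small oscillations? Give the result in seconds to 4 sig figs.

For a physical pendulum T = 2π√(I/(mgd)), with d = 1.0420 m from pivot to centre of mass.
I_cm = mL²/12 = 3.167 × 2.084²/12 = 1.1462 kg·m²; I = I_cm + md² = 1.1462 + 3.167 × 1.0420² = 4.5848 kg·m².
T = 2π√(4.5848/(3.167 × 9.792 × 1.0420)) = 2.367 s.

2.367 s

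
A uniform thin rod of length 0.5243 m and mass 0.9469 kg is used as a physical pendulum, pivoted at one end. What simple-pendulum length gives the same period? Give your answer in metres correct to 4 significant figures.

0.3495 m

The equivalent simple-pendulum length is L_eq = I/(md), where I is about the pivot and d = 0.26215 m.
I_cm = (1/12)mL² = 0.021691 kg·m², so I = I_cm + md² = 0.021691 + 0.065073 = 0.086765 kg·m².
L_eq = 0.086765/(0.9469 × 0.26215) = 0.3495 m.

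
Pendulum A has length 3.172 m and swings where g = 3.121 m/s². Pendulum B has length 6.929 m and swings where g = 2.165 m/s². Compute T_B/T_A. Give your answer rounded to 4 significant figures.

1.775

T = 2π√(L/g), so T_B/T_A = √((L_B/g_B)/(L_A/g_A)) = √((6.929/2.165)/(3.172/3.121)) = 1.775.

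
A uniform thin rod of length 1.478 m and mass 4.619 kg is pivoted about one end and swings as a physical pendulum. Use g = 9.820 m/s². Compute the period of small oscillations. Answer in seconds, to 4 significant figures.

1.990 s

For a physical pendulum T = 2π√(I/(mgd)), with d = 0.73900 m from pivot to centre of mass.
I_cm = mL²/12 = 4.619 × 1.478²/12 = 0.84084 kg·m²; I = I_cm + md² = 0.84084 + 4.619 × 0.73900² = 3.3634 kg·m².
T = 2π√(3.3634/(4.619 × 9.820 × 0.73900)) = 1.990 s.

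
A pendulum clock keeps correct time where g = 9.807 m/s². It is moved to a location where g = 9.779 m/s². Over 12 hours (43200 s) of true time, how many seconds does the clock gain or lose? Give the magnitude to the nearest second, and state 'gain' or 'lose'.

The clock's period scales as T ∝ 1/√g, so T'/T = √(9.807/9.779) = 1.00143.
In 43200 s of true time the clock registers 43200/1.00143 = 43138.3 s, so it loses 62 s.

lose 62 s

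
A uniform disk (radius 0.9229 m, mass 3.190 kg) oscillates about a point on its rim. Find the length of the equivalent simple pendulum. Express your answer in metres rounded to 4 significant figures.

The equivalent simple-pendulum length is L_eq = I/(md), where I is about the pivot and d = 0.92290 m.
I_cm = ½mR² = 1.3585 kg·m², so I = I_cm + md² = 1.3585 + 2.7171 = 4.0756 kg·m².
L_eq = 4.0756/(3.190 × 0.92290) = 1.384 m.

1.384 m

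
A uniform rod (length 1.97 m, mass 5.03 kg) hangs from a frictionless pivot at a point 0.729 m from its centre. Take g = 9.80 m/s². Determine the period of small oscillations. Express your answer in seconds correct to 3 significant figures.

2.17 s

For a physical pendulum T = 2π√(I/(mgd)), with d = 0.7290 m from pivot to centre of mass.
I_cm = mL²/12 = 5.03 × 1.97²/12 = 1.627 kg·m²; I = I_cm + md² = 1.627 + 5.03 × 0.7290² = 4.300 kg·m².
T = 2π√(4.300/(5.03 × 9.80 × 0.7290)) = 2.17 s.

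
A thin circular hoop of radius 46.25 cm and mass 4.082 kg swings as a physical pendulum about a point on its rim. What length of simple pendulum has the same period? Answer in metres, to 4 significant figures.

0.9250 m

The equivalent simple-pendulum length is L_eq = I/(md), where I is about the pivot and d = 0.46250 m.
I_cm = mR² = 0.87317 kg·m², so I = I_cm + md² = 0.87317 + 0.87317 = 1.7463 kg·m².
L_eq = 1.7463/(4.082 × 0.46250) = 0.9250 m.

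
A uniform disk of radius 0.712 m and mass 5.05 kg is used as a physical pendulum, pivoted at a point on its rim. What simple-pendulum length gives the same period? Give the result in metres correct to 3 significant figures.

1.07 m

The equivalent simple-pendulum length is L_eq = I/(md), where I is about the pivot and d = 0.7120 m.
I_cm = ½mR² = 1.280 kg·m², so I = I_cm + md² = 1.280 + 2.560 = 3.840 kg·m².
L_eq = 3.840/(5.05 × 0.7120) = 1.07 m.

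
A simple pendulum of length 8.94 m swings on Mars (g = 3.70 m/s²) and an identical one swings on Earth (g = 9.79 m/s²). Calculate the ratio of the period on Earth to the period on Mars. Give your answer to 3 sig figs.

T ∝ 1/√g, so T₂/T₁ = √(g₁/g₂) = √(3.70/9.79) = 0.615.

0.615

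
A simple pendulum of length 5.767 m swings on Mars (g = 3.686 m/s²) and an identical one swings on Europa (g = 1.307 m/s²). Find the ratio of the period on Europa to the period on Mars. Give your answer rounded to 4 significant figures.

1.679

T ∝ 1/√g, so T₂/T₁ = √(g₁/g₂) = √(3.686/1.307) = 1.679.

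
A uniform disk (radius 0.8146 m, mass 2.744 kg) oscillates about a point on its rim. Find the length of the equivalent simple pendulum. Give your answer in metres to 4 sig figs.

The equivalent simple-pendulum length is L_eq = I/(md), where I is about the pivot and d = 0.81460 m.
I_cm = ½mR² = 0.91042 kg·m², so I = I_cm + md² = 0.91042 + 1.8208 = 2.7313 kg·m².
L_eq = 2.7313/(2.744 × 0.81460) = 1.222 m.

1.222 m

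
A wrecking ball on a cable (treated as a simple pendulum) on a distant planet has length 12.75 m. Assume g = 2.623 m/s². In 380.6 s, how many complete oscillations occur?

T = 2π√(L/g) = 2π√(12.75/2.623) = 13.853 s.
Number of complete oscillations = ⌊380.6/13.853⌋ = ⌊27.475⌋ = 27.

27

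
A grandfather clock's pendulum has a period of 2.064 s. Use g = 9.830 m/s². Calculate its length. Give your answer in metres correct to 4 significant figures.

From T = 2π√(L/g), L = gT²/(4π²) = 9.830 × 2.0640²/(4π²) = 1.061 m.

1.061 m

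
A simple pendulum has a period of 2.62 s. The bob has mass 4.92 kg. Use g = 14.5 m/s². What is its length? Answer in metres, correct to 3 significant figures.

2.52 m

From T = 2π√(L/g), L = gT²/(4π²) = 14.5 × 2.620²/(4π²) = 2.52 m.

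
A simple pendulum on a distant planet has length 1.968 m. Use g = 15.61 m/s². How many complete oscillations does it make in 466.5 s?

209

T = 2π√(L/g) = 2π√(1.968/15.61) = 2.2310 s.
Number of complete oscillations = ⌊466.5/2.2310⌋ = ⌊209.10⌋ = 209.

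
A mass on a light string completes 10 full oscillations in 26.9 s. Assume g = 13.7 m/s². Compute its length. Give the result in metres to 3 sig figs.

2.51 m

T = 26.9/10 = 2.690 s.
From T = 2π√(L/g), L = gT²/(4π²) = 13.7 × 2.690²/(4π²) = 2.51 m.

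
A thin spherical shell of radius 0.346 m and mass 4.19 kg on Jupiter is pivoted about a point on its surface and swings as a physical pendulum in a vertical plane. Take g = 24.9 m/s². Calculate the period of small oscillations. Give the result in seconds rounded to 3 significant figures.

0.956 s

I_cm = (2/3)mr² = 0.3344 kg·m². The pivot is at distance d = 0.346 m from the centre of mass.
By the parallel-axis theorem, I = I_cm + md² = 0.3344 + 0.5016 = 0.8360 kg·m².
T = 2π√(I/(mgd)) = 2π√(0.8360/(4.19 × 24.9 × 0.346)) = 0.956 s.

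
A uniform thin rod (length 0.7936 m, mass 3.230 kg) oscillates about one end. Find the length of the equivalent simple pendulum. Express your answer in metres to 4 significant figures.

0.5291 m

The equivalent simple-pendulum length is L_eq = I/(md), where I is about the pivot and d = 0.39680 m.
I_cm = (1/12)mL² = 0.16952 kg·m², so I = I_cm + md² = 0.16952 + 0.50856 = 0.67809 kg·m².
L_eq = 0.67809/(3.230 × 0.39680) = 0.5291 m.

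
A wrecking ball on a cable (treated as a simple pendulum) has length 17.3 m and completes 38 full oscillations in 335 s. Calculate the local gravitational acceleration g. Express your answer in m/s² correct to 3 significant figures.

8.79 m/s²

T = 335/38 = 8.816 s.
From T = 2π√(L/g), g = 4π²L/T² = 4π² × 17.3/8.816² = 8.79 m/s².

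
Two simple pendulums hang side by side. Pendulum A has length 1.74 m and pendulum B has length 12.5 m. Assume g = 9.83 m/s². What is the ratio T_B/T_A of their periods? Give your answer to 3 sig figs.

T ∝ √L, so T_B/T_A = √(L_B/L_A) = √(12.5/1.74) = 2.68.

2.68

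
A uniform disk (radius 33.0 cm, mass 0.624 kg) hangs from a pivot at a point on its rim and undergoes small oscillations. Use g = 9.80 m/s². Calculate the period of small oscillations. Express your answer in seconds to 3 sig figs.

1.41 s

I_cm = ½mr² = 0.03398 kg·m². The pivot is at distance d = 0.330 m from the centre of mass.
By the parallel-axis theorem, I = I_cm + md² = 0.03398 + 0.06795 = 0.1019 kg·m².
T = 2π√(I/(mgd)) = 2π√(0.1019/(0.624 × 9.80 × 0.330)) = 1.41 s.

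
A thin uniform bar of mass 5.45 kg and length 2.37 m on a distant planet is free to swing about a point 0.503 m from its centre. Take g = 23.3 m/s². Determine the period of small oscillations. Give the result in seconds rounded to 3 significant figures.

1.56 s

For a physical pendulum T = 2π√(I/(mgd)), with d = 0.5030 m from pivot to centre of mass.
I_cm = mL²/12 = 5.45 × 2.37²/12 = 2.551 kg·m²; I = I_cm + md² = 2.551 + 5.45 × 0.5030² = 3.930 kg·m².
T = 2π√(3.930/(5.45 × 23.3 × 0.5030)) = 1.56 s.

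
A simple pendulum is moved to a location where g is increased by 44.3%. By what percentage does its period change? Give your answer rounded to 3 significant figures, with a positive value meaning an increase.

-16.8%

T ∝ 1/√g, so T'/T = 1/√(1.443) = 0.8325.
Percentage change in T = (0.8325 − 1) × 100% = -16.8%.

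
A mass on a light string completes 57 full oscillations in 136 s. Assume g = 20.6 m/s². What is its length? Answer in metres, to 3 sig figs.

T = 136/57 = 2.386 s.
From T = 2π√(L/g), L = gT²/(4π²) = 20.6 × 2.386²/(4π²) = 2.97 m.

2.97 m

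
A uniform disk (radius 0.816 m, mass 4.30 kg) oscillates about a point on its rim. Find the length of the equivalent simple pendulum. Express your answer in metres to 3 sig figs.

1.22 m

The equivalent simple-pendulum length is L_eq = I/(md), where I is about the pivot and d = 0.8160 m.
I_cm = ½mR² = 1.432 kg·m², so I = I_cm + md² = 1.432 + 2.863 = 4.295 kg·m².
L_eq = 4.295/(4.30 × 0.8160) = 1.22 m.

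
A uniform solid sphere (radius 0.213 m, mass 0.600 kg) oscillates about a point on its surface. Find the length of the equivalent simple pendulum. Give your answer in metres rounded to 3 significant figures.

0.298 m

The equivalent simple-pendulum length is L_eq = I/(md), where I is about the pivot and d = 0.2130 m.
I_cm = (2/5)mR² = 0.01089 kg·m², so I = I_cm + md² = 0.01089 + 0.02722 = 0.03811 kg·m².
L_eq = 0.03811/(0.600 × 0.2130) = 0.298 m.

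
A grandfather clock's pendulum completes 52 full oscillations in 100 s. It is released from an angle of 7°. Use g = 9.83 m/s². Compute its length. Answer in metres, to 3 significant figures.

T = 100/52 = 1.923 s.
From T = 2π√(L/g), L = gT²/(4π²) = 9.83 × 1.923²/(4π²) = 0.921 m.

0.921 m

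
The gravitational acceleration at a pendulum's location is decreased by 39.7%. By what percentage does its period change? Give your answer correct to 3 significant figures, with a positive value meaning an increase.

T ∝ 1/√g, so T'/T = 1/√(0.6030) = 1.288.
Percentage change in T = (1.288 − 1) × 100% = 28.8%.

28.8%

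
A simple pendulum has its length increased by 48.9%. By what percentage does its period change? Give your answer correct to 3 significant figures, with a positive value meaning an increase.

22.0%

T ∝ √L, so T'/T = √(1.489) = 1.220.
Percentage change in T = (1.220 − 1) × 100% = 22.0%.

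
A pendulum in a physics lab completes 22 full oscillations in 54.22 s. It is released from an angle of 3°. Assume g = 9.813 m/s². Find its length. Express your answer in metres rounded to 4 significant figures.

T = 54.22/22 = 2.4645 s.
From T = 2π√(L/g), L = gT²/(4π²) = 9.813 × 2.4645²/(4π²) = 1.510 m.

1.510 m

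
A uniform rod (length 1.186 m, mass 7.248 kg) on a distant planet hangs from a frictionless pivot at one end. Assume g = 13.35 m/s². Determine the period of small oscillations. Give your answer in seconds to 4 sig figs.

For a physical pendulum T = 2π√(I/(mgd)), with d = 0.59300 m from pivot to centre of mass.
I_cm = mL²/12 = 7.248 × 1.186²/12 = 0.84958 kg·m²; I = I_cm + md² = 0.84958 + 7.248 × 0.59300² = 3.3983 kg·m².
T = 2π√(3.3983/(7.248 × 13.35 × 0.59300)) = 1.529 s.

1.529 s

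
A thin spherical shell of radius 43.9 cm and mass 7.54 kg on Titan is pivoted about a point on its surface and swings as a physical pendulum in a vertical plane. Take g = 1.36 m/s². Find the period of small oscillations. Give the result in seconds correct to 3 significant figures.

I_cm = (2/3)mr² = 0.9687 kg·m². The pivot is at distance d = 0.439 m from the centre of mass.
By the parallel-axis theorem, I = I_cm + md² = 0.9687 + 1.453 = 2.422 kg·m².
T = 2π√(I/(mgd)) = 2π√(2.422/(7.54 × 1.36 × 0.439)) = 4.61 s.

4.61 s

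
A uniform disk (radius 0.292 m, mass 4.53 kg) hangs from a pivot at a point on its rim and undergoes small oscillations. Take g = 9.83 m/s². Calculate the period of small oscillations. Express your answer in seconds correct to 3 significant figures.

I_cm = ½mr² = 0.1931 kg·m². The pivot is at distance d = 0.292 m from the centre of mass.
By the parallel-axis theorem, I = I_cm + md² = 0.1931 + 0.3862 = 0.5794 kg·m².
T = 2π√(I/(mgd)) = 2π√(0.5794/(4.53 × 9.83 × 0.292)) = 1.33 s.

1.33 s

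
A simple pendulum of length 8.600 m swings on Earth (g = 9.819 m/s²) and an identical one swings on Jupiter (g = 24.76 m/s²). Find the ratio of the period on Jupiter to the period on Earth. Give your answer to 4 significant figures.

T ∝ 1/√g, so T₂/T₁ = √(g₁/g₂) = √(9.819/24.76) = 0.6297.

0.6297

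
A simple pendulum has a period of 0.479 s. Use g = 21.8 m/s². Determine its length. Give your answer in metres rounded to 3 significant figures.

0.127 m

From T = 2π√(L/g), L = gT²/(4π²) = 21.8 × 0.4790²/(4π²) = 0.127 m.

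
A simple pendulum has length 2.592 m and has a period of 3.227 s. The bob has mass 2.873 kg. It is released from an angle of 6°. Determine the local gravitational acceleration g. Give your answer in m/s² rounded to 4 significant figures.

From T = 2π√(L/g), g = 4π²L/T² = 4π² × 2.592/3.2270² = 9.826 m/s².

9.826 m/s²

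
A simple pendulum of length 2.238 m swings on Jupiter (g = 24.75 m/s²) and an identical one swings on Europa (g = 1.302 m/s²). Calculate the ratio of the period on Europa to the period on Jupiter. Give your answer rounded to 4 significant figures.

4.360

T ∝ 1/√g, so T₂/T₁ = √(g₁/g₂) = √(24.75/1.302) = 4.360.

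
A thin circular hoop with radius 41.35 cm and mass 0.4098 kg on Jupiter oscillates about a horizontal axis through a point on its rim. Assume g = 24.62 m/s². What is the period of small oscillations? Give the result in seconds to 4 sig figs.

1.152 s

I_cm = mr² = 0.070069 kg·m². The pivot is at distance d = 0.4135 m from the centre of mass.
By the parallel-axis theorem, I = I_cm + md² = 0.070069 + 0.070069 = 0.14014 kg·m².
T = 2π√(I/(mgd)) = 2π√(0.14014/(0.4098 × 24.62 × 0.4135)) = 1.152 s.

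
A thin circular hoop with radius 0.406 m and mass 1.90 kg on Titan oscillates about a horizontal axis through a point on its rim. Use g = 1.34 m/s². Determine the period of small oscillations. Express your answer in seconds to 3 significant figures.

I_cm = mr² = 0.3132 kg·m². The pivot is at distance d = 0.406 m from the centre of mass.
By the parallel-axis theorem, I = I_cm + md² = 0.3132 + 0.3132 = 0.6264 kg·m².
T = 2π√(I/(mgd)) = 2π√(0.6264/(1.90 × 1.34 × 0.406)) = 4.89 s.

4.89 s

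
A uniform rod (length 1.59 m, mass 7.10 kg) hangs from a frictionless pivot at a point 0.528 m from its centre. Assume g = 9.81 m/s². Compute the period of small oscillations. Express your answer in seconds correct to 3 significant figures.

For a physical pendulum T = 2π√(I/(mgd)), with d = 0.5280 m from pivot to centre of mass.
I_cm = mL²/12 = 7.10 × 1.59²/12 = 1.496 kg·m²; I = I_cm + md² = 1.496 + 7.10 × 0.5280² = 3.475 kg·m².
T = 2π√(3.475/(7.10 × 9.81 × 0.5280)) = 1.93 s.

1.93 s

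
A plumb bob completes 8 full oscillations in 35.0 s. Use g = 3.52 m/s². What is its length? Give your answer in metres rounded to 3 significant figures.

T = 35.0/8 = 4.375 s.
From T = 2π√(L/g), L = gT²/(4π²) = 3.52 × 4.375²/(4π²) = 1.71 m.

1.71 m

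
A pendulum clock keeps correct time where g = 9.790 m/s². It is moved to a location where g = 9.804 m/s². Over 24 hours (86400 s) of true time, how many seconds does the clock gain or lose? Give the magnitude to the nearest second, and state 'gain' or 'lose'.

gain 62 s

The clock's period scales as T ∝ 1/√g, so T'/T = √(9.790/9.804) = 0.999286.
In 86400 s of true time the clock registers 86400/0.999286 = 86461.8 s, so it gains 62 s.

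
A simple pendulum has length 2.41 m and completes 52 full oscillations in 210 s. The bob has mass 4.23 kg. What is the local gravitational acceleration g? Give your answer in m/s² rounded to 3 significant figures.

5.83 m/s²

T = 210/52 = 4.038 s.
From T = 2π√(L/g), g = 4π²L/T² = 4π² × 2.41/4.038² = 5.83 m/s².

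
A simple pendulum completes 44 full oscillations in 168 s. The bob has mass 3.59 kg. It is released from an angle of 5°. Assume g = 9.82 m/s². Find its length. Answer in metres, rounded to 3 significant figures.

T = 168/44 = 3.818 s.
From T = 2π√(L/g), L = gT²/(4π²) = 9.82 × 3.818²/(4π²) = 3.63 m.

3.63 m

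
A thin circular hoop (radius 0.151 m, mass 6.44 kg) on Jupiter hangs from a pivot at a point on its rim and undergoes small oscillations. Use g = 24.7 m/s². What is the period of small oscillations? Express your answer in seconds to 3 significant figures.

I_cm = mr² = 0.1468 kg·m². The pivot is at distance d = 0.151 m from the centre of mass.
By the parallel-axis theorem, I = I_cm + md² = 0.1468 + 0.1468 = 0.2937 kg·m².
T = 2π√(I/(mgd)) = 2π√(0.2937/(6.44 × 24.7 × 0.151)) = 0.695 s.

0.695 s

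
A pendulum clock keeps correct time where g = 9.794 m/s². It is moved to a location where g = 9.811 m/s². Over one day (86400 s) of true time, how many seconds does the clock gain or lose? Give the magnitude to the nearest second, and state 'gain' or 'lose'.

The clock's period scales as T ∝ 1/√g, so T'/T = √(9.794/9.811) = 0.999133.
In 86400 s of true time the clock registers 86400/0.999133 = 86475.0 s, so it gains 75 s.

gain 75 s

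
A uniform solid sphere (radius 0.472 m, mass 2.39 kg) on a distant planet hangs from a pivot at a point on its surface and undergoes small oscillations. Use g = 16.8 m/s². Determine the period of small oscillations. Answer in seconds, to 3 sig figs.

1.25 s

I_cm = (2/5)mr² = 0.2130 kg·m². The pivot is at distance d = 0.472 m from the centre of mass.
By the parallel-axis theorem, I = I_cm + md² = 0.2130 + 0.5325 = 0.7454 kg·m².
T = 2π√(I/(mgd)) = 2π√(0.7454/(2.39 × 16.8 × 0.472)) = 1.25 s.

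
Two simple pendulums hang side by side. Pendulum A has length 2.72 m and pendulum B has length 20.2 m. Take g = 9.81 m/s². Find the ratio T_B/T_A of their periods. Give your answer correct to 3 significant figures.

T ∝ √L, so T_B/T_A = √(L_B/L_A) = √(20.2/2.72) = 2.73.

2.73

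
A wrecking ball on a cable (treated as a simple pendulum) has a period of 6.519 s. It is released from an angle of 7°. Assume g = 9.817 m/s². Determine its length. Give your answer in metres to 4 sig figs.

From T = 2π√(L/g), L = gT²/(4π²) = 9.817 × 6.5190²/(4π²) = 10.57 m.

10.57 m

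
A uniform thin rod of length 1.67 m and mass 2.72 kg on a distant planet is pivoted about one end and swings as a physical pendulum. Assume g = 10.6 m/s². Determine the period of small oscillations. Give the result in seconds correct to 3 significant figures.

For a physical pendulum T = 2π√(I/(mgd)), with d = 0.8350 m from pivot to centre of mass.
I_cm = mL²/12 = 2.72 × 1.67²/12 = 0.6322 kg·m²; I = I_cm + md² = 0.6322 + 2.72 × 0.8350² = 2.529 kg·m².
T = 2π√(2.529/(2.72 × 10.6 × 0.8350)) = 2.04 s.

2.04 s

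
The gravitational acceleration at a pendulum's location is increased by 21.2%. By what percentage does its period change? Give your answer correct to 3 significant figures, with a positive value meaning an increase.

-9.17%

T ∝ 1/√g, so T'/T = 1/√(1.212) = 0.9083.
Percentage change in T = (0.9083 − 1) × 100% = -9.17%.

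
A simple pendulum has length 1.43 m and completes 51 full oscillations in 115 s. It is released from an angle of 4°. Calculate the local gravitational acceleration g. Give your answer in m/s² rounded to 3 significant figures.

11.1 m/s²

T = 115/51 = 2.255 s.
From T = 2π√(L/g), g = 4π²L/T² = 4π² × 1.43/2.255² = 11.1 m/s².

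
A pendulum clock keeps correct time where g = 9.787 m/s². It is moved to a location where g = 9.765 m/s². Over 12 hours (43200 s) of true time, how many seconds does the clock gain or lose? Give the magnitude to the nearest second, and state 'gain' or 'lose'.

The clock's period scales as T ∝ 1/√g, so T'/T = √(9.787/9.765) = 1.00113.
In 43200 s of true time the clock registers 43200/1.00113 = 43151.4 s, so it loses 49 s.

lose 49 s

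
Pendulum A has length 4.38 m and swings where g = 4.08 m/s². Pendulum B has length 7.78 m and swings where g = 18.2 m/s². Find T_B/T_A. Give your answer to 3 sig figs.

0.631

T = 2π√(L/g), so T_B/T_A = √((L_B/g_B)/(L_A/g_A)) = √((7.78/18.2)/(4.38/4.08)) = 0.631.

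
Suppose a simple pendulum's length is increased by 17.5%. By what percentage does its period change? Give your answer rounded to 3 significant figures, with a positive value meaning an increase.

8.40%

T ∝ √L, so T'/T = √(1.175) = 1.084.
Percentage change in T = (1.084 − 1) × 100% = 8.40%.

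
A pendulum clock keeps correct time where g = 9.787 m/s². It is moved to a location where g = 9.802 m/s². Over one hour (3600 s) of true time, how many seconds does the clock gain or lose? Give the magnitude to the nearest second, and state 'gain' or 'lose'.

The clock's period scales as T ∝ 1/√g, so T'/T = √(9.787/9.802) = 0.999235.
In 3600 s of true time the clock registers 3600/0.999235 = 3602.8 s, so it gains 3 s.

gain 3 s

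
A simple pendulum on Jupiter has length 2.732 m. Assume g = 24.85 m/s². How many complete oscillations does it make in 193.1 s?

92

T = 2π√(L/g) = 2π√(2.732/24.85) = 2.0833 s.
Number of complete oscillations = ⌊193.1/2.0833⌋ = ⌊92.688⌋ = 92.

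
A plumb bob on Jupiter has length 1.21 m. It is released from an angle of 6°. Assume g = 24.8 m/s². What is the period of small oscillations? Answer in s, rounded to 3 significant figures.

1.39 s

T = 2π√(L/g) = 2π√(1.21/24.8) = 2π × 0.2209 = 1.39 s.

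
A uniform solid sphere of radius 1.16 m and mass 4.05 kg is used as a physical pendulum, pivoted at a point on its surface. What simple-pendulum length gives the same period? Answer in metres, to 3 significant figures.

The equivalent simple-pendulum length is L_eq = I/(md), where I is about the pivot and d = 1.160 m.
I_cm = (2/5)mR² = 2.180 kg·m², so I = I_cm + md² = 2.180 + 5.450 = 7.630 kg·m².
L_eq = 7.630/(4.05 × 1.160) = 1.62 m.

1.62 m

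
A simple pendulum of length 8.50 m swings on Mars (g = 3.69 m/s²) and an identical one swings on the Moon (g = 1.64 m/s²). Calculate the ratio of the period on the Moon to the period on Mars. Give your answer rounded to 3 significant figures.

1.50

T ∝ 1/√g, so T₂/T₁ = √(g₁/g₂) = √(3.69/1.64) = 1.50.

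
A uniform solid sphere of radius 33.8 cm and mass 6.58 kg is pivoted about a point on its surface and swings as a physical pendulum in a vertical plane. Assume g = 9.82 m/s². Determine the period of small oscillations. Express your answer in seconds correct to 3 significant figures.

1.38 s

I_cm = (2/5)mr² = 0.3007 kg·m². The pivot is at distance d = 0.338 m from the centre of mass.
By the parallel-axis theorem, I = I_cm + md² = 0.3007 + 0.7517 = 1.052 kg·m².
T = 2π√(I/(mgd)) = 2π√(1.052/(6.58 × 9.82 × 0.338)) = 1.38 s.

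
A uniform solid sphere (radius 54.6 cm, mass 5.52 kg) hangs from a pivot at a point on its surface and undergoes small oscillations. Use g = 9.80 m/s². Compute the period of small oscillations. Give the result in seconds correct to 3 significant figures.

1.75 s

I_cm = (2/5)mr² = 0.6582 kg·m². The pivot is at distance d = 0.546 m from the centre of mass.
By the parallel-axis theorem, I = I_cm + md² = 0.6582 + 1.646 = 2.304 kg·m².
T = 2π√(I/(mgd)) = 2π√(2.304/(5.52 × 9.80 × 0.546)) = 1.75 s.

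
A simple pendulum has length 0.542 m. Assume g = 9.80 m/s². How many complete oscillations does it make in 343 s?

232

T = 2π√(L/g) = 2π√(0.542/9.80) = 1.478 s.
Number of complete oscillations = ⌊343/1.478⌋ = ⌊232.1⌋ = 232.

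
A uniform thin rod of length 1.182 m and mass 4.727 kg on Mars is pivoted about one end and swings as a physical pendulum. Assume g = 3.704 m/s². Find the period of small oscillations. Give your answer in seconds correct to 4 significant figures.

For a physical pendulum T = 2π√(I/(mgd)), with d = 0.59100 m from pivot to centre of mass.
I_cm = mL²/12 = 4.727 × 1.182²/12 = 0.55035 kg·m²; I = I_cm + md² = 0.55035 + 4.727 × 0.59100² = 2.2014 kg·m².
T = 2π√(2.2014/(4.727 × 3.704 × 0.59100)) = 2.898 s.

2.898 s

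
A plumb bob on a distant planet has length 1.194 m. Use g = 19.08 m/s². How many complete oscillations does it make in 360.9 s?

229

T = 2π√(L/g) = 2π√(1.194/19.08) = 1.5718 s.
Number of complete oscillations = ⌊360.9/1.5718⌋ = ⌊229.61⌋ = 229.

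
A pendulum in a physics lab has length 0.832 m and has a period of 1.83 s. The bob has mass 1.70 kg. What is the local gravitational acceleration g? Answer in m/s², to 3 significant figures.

9.81 m/s²

From T = 2π√(L/g), g = 4π²L/T² = 4π² × 0.832/1.830² = 9.81 m/s².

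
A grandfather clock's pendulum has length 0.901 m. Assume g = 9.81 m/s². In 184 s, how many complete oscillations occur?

T = 2π√(L/g) = 2π√(0.901/9.81) = 1.904 s.
Number of complete oscillations = ⌊184/1.904⌋ = ⌊96.63⌋ = 96.

96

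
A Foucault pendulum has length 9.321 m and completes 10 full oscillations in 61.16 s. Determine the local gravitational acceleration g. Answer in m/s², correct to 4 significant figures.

9.838 m/s²

T = 61.16/10 = 6.1160 s.
From T = 2π√(L/g), g = 4π²L/T² = 4π² × 9.321/6.1160² = 9.838 m/s².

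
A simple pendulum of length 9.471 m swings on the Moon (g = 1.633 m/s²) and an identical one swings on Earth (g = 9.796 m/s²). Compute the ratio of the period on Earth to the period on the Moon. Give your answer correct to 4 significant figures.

T ∝ 1/√g, so T₂/T₁ = √(g₁/g₂) = √(1.633/9.796) = 0.4083.

0.4083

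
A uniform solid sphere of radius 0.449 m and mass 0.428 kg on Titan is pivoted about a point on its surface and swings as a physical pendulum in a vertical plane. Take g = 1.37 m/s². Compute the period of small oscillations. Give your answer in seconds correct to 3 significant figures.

I_cm = (2/5)mr² = 0.03451 kg·m². The pivot is at distance d = 0.449 m from the centre of mass.
By the parallel-axis theorem, I = I_cm + md² = 0.03451 + 0.08629 = 0.1208 kg·m².
T = 2π√(I/(mgd)) = 2π√(0.1208/(0.428 × 1.37 × 0.449)) = 4.26 s.

4.26 s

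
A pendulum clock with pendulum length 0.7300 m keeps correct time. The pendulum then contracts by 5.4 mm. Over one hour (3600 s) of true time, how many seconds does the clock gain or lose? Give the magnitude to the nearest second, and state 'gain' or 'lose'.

T ∝ √L, so T'/T = √(0.72460/0.7300) = 0.996295.
In 3600 s of true time the clock registers 3600/0.996295 = 3613.4 s, so it gains 13 s.

gain 13 s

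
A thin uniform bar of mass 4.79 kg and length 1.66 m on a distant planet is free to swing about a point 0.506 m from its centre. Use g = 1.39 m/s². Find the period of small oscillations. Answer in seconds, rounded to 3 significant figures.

For a physical pendulum T = 2π√(I/(mgd)), with d = 0.5060 m from pivot to centre of mass.
I_cm = mL²/12 = 4.79 × 1.66²/12 = 1.100 kg·m²; I = I_cm + md² = 1.100 + 4.79 × 0.5060² = 2.326 kg·m².
T = 2π√(2.326/(4.79 × 1.39 × 0.5060)) = 5.22 s.

5.22 s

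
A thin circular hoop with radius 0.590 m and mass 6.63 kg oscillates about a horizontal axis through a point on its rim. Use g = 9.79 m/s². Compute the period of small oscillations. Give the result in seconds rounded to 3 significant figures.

2.18 s

I_cm = mr² = 2.308 kg·m². The pivot is at distance d = 0.590 m from the centre of mass.
By the parallel-axis theorem, I = I_cm + md² = 2.308 + 2.308 = 4.616 kg·m².
T = 2π√(I/(mgd)) = 2π√(4.616/(6.63 × 9.79 × 0.590)) = 2.18 s.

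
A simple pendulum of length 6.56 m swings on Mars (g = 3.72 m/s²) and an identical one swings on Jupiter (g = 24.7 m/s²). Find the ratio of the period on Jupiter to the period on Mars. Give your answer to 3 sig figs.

T ∝ 1/√g, so T₂/T₁ = √(g₁/g₂) = √(3.72/24.7) = 0.388.

0.388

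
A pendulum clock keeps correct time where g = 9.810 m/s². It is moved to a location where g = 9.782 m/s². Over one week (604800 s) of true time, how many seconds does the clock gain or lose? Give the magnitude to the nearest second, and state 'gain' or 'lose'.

lose 864 s

The clock's period scales as T ∝ 1/√g, so T'/T = √(9.810/9.782) = 1.00143.
In 604800 s of true time the clock registers 604800/1.00143 = 603936.3 s, so it loses 864 s.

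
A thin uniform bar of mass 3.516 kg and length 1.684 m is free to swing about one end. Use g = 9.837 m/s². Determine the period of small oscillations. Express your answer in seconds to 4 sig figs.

For a physical pendulum T = 2π√(I/(mgd)), with d = 0.84200 m from pivot to centre of mass.
I_cm = mL²/12 = 3.516 × 1.684²/12 = 0.83091 kg·m²; I = I_cm + md² = 0.83091 + 3.516 × 0.84200² = 3.3236 kg·m².
T = 2π√(3.3236/(3.516 × 9.837 × 0.84200)) = 2.123 s.

2.123 s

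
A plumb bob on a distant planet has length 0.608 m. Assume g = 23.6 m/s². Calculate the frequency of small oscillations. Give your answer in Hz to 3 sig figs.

0.992 Hz

T = 2π√(L/g) = 2π√(0.608/23.6) = 1.008 s, so f = 1/T = 0.992 Hz.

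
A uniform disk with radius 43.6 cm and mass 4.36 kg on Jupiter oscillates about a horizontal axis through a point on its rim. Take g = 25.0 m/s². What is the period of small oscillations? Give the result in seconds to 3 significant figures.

1.02 s

I_cm = ½mr² = 0.4144 kg·m². The pivot is at distance d = 0.436 m from the centre of mass.
By the parallel-axis theorem, I = I_cm + md² = 0.4144 + 0.8288 = 1.243 kg·m².
T = 2π√(I/(mgd)) = 2π√(1.243/(4.36 × 25.0 × 0.436)) = 1.02 s.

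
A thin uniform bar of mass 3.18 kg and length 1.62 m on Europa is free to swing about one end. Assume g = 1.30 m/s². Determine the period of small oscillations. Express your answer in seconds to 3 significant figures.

For a physical pendulum T = 2π√(I/(mgd)), with d = 0.8100 m from pivot to centre of mass.
I_cm = mL²/12 = 3.18 × 1.62²/12 = 0.6955 kg·m²; I = I_cm + md² = 0.6955 + 3.18 × 0.8100² = 2.782 kg·m².
T = 2π√(2.782/(3.18 × 1.30 × 0.8100)) = 5.73 s.

5.73 s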